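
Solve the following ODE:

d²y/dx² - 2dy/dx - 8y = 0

Characteristic equation: r² - 2r - 8 = 0
Roots: r = 4, -2 (distinct real)
General solution: y = C₁e^(4x) + C₂e^(-2x)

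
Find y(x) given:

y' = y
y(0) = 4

General solution: y = Ce^x
Applying IC y(0) = 4:
Particular solution: y = 4e^x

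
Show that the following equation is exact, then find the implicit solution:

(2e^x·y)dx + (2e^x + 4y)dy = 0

Verify exactness: ∂M/∂y = ∂N/∂x ✓
Find F(x,y) such that ∂F/∂x = M, ∂F/∂y = N
Solution: 2e^x·y + 2y² = C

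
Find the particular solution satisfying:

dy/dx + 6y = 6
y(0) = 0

General solution: y = 1 + Ce^(-6x)
Applying y(0) = 0: C = 0 - 1 = -1
Particular solution: y = 1 - e^(-6x)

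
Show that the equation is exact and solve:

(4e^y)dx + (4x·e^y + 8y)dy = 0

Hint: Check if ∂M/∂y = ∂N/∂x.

Verify exactness: ∂M/∂y = ∂N/∂x ✓
Find F(x,y) such that ∂F/∂x = M, ∂F/∂y = N
Solution: 4x·e^y + 4y² = C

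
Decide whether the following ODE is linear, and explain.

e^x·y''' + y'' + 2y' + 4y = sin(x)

Linear (y and its derivatives appear to the first power only, no products of y terms)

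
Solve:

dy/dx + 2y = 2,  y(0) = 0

General solution: y = 1 + Ce^(-2x)
Applying y(0) = 0: C = 0 - 1 = -1
Particular solution: y = 1 - e^(-2x)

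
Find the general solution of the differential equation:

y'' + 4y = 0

Characteristic equation: r² + 4 = 0
Roots: r = ±2i (complex conjugates)
General solution: y = C₁cos(2x) + C₂sin(2x)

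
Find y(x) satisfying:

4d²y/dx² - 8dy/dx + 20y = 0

Characteristic equation: 4r² - 8r + 20 = 0
Divide by 4: r² - 2r + 5 = 0
Roots: r = 1 ± 2i (complex conjugates)
General solution: y = e^x(C₁cos(2x) + C₂sin(2x))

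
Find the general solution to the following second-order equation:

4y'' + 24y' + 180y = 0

Characteristic equation: 4r² + 24r + 180 = 0
Divide by 4: r² + 6r + 45 = 0
Roots: r = -3 ± 6i (complex conjugates)
General solution: y = e^(-3x)(C₁cos(6x) + C₂sin(6x))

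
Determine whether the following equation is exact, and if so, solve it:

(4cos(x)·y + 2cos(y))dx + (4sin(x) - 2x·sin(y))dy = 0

Verify exactness: ∂M/∂y = ∂N/∂x ✓
Find F(x,y) such that ∂F/∂x = M, ∂F/∂y = N
Solution: 4sin(x)·y + 2x·cos(y) = C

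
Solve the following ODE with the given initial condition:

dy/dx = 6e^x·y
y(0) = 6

General solution: y = Ce^(6e^x)
Applying IC y(0) = 6:
Particular solution: y = 6e^(6(e^x - 1))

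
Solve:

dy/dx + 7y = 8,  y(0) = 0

General solution: y = 8/7 + Ce^(-7x)
Applying y(0) = 0: C = 0 - 8/7 = -8/7
Particular solution: y = 8/7 - (8/7)e^(-7x)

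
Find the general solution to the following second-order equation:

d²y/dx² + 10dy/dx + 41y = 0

Characteristic equation: r² + 10r + 41 = 0
Roots: r = -5 ± 4i (complex conjugates)
General solution: y = e^(-5x)(C₁cos(4x) + C₂sin(4x))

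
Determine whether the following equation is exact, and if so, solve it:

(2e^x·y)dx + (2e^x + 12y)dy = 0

Verify exactness: ∂M/∂y = ∂N/∂x ✓
Find F(x,y) such that ∂F/∂x = M, ∂F/∂y = N
Solution: 2e^x·y + 6y² = C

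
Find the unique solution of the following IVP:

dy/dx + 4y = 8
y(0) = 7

General solution: y = 2 + Ce^(-4x)
Applying y(0) = 7: C = 7 - 2 = 5
Particular solution: y = 2 + 5e^(-4x)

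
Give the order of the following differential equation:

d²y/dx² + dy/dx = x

The order is 2 (highest derivative is of order 2).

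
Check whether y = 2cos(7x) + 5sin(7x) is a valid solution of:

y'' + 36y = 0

Verification:
y'' = -98cos(7x) - 245sin(7x)
y'' + 36y ≠ 0 (frequency mismatch: got 49 instead of 36)

No, it is not a solution.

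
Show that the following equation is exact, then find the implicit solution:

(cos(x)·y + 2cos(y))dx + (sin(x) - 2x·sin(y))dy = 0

Verify exactness: ∂M/∂y = ∂N/∂x ✓
Find F(x,y) such that ∂F/∂x = M, ∂F/∂y = N
Solution: sin(x)·y + 2x·cos(y) = C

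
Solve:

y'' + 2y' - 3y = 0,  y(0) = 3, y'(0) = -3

General solution: y = C₁e^x + C₂e^(-3x)
Applying ICs: C₁ = 3/2, C₂ = 3/2
Particular solution: y = (3/2)e^x + (3/2)e^(-3x)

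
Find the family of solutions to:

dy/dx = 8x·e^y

Separating variables and integrating:
-e^(-y) = 4x² + C

General solution: y = -ln(C - 4x²)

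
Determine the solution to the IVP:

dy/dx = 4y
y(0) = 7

General solution: y = Ce^(4x)
Applying IC y(0) = 7:
Particular solution: y = 7e^(4x)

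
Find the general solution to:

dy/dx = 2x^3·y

Separating variables and integrating:
ln|y| = x^4/2 + C

General solution: y = Ce^(x^4/2)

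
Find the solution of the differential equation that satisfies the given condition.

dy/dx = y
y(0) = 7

General solution: y = Ce^x
Applying IC y(0) = 7:
Particular solution: y = 7e^x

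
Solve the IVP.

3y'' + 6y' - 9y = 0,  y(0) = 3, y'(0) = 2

General solution: y = C₁e^x + C₂e^(-3x)
Applying ICs: C₁ = 11/4, C₂ = 1/4
Particular solution: y = (11/4)e^x + (1/4)e^(-3x)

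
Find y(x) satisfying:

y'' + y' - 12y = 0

Characteristic equation: r² + r - 12 = 0
Roots: r = 3, -4 (distinct real)
General solution: y = C₁e^(3x) + C₂e^(-4x)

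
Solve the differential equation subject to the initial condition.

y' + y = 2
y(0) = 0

General solution: y = 2 + Ce^(-x)
Applying y(0) = 0: C = 0 - 2 = -2
Particular solution: y = 2 - 2e^(-x)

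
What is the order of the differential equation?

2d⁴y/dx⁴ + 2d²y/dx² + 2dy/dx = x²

The order is 4 (highest derivative is of order 4).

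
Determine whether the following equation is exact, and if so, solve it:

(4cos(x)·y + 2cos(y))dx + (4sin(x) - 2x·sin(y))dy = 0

Verify exactness: ∂M/∂y = ∂N/∂x ✓
Find F(x,y) such that ∂F/∂x = M, ∂F/∂y = N
Solution: 4sin(x)·y + 2x·cos(y) = C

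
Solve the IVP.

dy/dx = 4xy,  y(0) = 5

General solution: y = Ce^(2x²)
Applying IC y(0) = 5:
Particular solution: y = 5e^(2x²)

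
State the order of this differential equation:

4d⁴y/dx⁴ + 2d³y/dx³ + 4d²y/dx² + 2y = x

The order is 4 (highest derivative is of order 4).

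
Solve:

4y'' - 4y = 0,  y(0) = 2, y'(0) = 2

General solution: y = C₁e^x + C₂e^(-x)
Applying ICs: C₁ = 2, C₂ = 0
Particular solution: y = 2e^x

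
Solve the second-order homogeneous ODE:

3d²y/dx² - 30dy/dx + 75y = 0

Characteristic equation: 3r² - 30r + 75 = 0
Divide by 3: r² - 10r + 25 = 0
Factored: (r - 5)² = 0
Repeated root: r = 5
General solution: y = (C₁ + C₂x)e^(5x)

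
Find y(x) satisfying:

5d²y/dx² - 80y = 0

Characteristic equation: 5r² - 80 = 0
Divide by 5: r² - 16 = 0
Roots: r = 4, -4 (distinct real)
General solution: y = C₁e^(4x) + C₂e^(-4x)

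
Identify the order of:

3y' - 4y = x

The order is 1 (highest derivative is of order 1).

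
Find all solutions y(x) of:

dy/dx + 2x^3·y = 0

Using integrating factor method:

General solution: y = Ce^(-x^4/2)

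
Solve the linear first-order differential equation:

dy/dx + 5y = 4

Using integrating factor method:

General solution: y = 4/5 + Ce^(-5x)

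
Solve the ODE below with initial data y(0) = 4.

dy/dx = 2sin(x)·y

General solution: y = Ce^(-2cos(x))
Applying IC y(0) = 4:
Particular solution: y = 4e^(2(1-cos(x)))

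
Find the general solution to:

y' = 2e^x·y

Separating variables and integrating:
ln|y| = 2e^x + C

General solution: y = Ce^(2e^x)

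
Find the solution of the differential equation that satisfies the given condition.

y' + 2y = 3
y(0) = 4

General solution: y = 3/2 + Ce^(-2x)
Applying y(0) = 4: C = 4 - 3/2 = 5/2
Particular solution: y = 3/2 + (5/2)e^(-2x)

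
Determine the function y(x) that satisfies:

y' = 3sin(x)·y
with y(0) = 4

General solution: y = Ce^(-3cos(x))
Applying IC y(0) = 4:
Particular solution: y = 4e^(3(1-cos(x)))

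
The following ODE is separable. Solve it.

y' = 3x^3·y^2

Separating variables and integrating:
-1/y = 3x^4/4 + C

General solution: y^-1 = (-3/4)x^4 + C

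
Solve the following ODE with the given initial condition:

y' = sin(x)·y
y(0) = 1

General solution: y = Ce^(-cos(x))
Applying IC y(0) = 1:
Particular solution: y = e^(1-cos(x))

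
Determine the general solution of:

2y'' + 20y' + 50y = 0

Characteristic equation: 2r² + 20r + 50 = 0
Divide by 2: r² + 10r + 25 = 0
Factored: (r + 5)² = 0
Repeated root: r = -5
General solution: y = (C₁ + C₂x)e^(-5x)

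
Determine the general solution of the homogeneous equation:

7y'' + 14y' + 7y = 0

Characteristic equation: 7r² + 14r + 7 = 0
Divide by 7: r² + 2r + 1 = 0
Factored: (r + 1)² = 0
Repeated root: r = -1
General solution: y = (C₁ + C₂x)e^(-x)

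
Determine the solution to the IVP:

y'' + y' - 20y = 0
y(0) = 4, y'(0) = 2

General solution: y = C₁e^(4x) + C₂e^(-5x)
Applying ICs: C₁ = 22/9, C₂ = 14/9
Particular solution: y = (22/9)e^(4x) + (14/9)e^(-5x)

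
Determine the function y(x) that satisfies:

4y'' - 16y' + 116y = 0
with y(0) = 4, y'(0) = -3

General solution: y = e^(2x)(C₁cos(5x) + C₂sin(5x))
Complex roots r = 2 ± 5i
Applying ICs: C₁ = 4, C₂ = -11/5
Particular solution: y = e^(2x)(4cos(5x) - (11/5)sin(5x))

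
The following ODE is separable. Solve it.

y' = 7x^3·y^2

Separating variables and integrating:
-1/y = 7x^4/4 + C

General solution: y^-1 = (-7/4)x^4 + C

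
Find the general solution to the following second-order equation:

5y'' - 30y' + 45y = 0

Characteristic equation: 5r² - 30r + 45 = 0
Divide by 5: r² - 6r + 9 = 0
Factored: (r - 3)² = 0
Repeated root: r = 3
General solution: y = (C₁ + C₂x)e^(3x)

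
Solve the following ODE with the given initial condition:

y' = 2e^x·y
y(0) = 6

General solution: y = Ce^(2e^x)
Applying IC y(0) = 6:
Particular solution: y = 6e^(2(e^x - 1))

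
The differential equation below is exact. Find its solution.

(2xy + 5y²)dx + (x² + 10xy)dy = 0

Verify exactness: ∂M/∂y = ∂N/∂x ✓
Find F(x,y) such that ∂F/∂x = M, ∂F/∂y = N
Solution: x²y + 5xy² = C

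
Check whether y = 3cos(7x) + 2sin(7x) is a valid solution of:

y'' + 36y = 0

Verification:
y'' = -147cos(7x) - 98sin(7x)
y'' + 36y ≠ 0 (frequency mismatch: got 49 instead of 36)

No, it is not a solution.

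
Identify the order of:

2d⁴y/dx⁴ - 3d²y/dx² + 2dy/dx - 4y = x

The order is 4 (highest derivative is of order 4).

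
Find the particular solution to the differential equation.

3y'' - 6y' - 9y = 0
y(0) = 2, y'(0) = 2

General solution: y = C₁e^(3x) + C₂e^(-x)
Applying ICs: C₁ = 1, C₂ = 1
Particular solution: y = e^(3x) + e^(-x)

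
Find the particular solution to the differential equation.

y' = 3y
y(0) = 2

General solution: y = Ce^(3x)
Applying IC y(0) = 2:
Particular solution: y = 2e^(3x)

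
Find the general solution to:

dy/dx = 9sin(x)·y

Separating variables and integrating:
ln|y| = -9cos(x) + C

General solution: y = Ce^(-9cos(x))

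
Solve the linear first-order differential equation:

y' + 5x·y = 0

Using integrating factor method:

General solution: y = Ce^(-5x^2/2)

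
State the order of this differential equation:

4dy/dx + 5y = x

The order is 1 (highest derivative is of order 1).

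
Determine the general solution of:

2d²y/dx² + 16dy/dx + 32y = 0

Characteristic equation: 2r² + 16r + 32 = 0
Divide by 2: r² + 8r + 16 = 0
Factored: (r + 4)² = 0
Repeated root: r = -4
General solution: y = (C₁ + C₂x)e^(-4x)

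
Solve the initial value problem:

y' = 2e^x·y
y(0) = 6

General solution: y = Ce^(2e^x)
Applying IC y(0) = 6:
Particular solution: y = 6e^(2(e^x - 1))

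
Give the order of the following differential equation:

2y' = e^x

The order is 1 (highest derivative is of order 1).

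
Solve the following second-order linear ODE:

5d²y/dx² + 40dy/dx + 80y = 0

Characteristic equation: 5r² + 40r + 80 = 0
Divide by 5: r² + 8r + 16 = 0
Factored: (r + 4)² = 0
Repeated root: r = -4
General solution: y = (C₁ + C₂x)e^(-4x)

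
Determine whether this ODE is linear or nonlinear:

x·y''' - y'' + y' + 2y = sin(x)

Linear (y and its derivatives appear to the first power only, no products of y terms)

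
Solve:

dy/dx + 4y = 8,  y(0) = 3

General solution: y = 2 + Ce^(-4x)
Applying y(0) = 3: C = 3 - 2 = 1
Particular solution: y = 2 + e^(-4x)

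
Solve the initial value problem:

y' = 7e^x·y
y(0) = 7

General solution: y = Ce^(7e^x)
Applying IC y(0) = 7:
Particular solution: y = 7e^(7(e^x - 1))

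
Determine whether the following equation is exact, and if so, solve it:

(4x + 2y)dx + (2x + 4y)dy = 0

Verify exactness: ∂M/∂y = ∂N/∂x ✓
Find F(x,y) such that ∂F/∂x = M, ∂F/∂y = N
Solution: 2x² + 2xy + 2y² = C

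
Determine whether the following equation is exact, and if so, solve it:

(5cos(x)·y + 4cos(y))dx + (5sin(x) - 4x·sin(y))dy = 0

Verify exactness: ∂M/∂y = ∂N/∂x ✓
Find F(x,y) such that ∂F/∂x = M, ∂F/∂y = N
Solution: 5sin(x)·y + 4x·cos(y) = C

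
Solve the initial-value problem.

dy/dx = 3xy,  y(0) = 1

General solution: y = Ce^(3x²/2)
Applying IC y(0) = 1:
Particular solution: y = e^(3x²/2)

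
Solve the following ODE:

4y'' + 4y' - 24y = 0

Characteristic equation: 4r² + 4r - 24 = 0
Divide by 4: r² + r - 6 = 0
Roots: r = 2, -3 (distinct real)
General solution: y = C₁e^(2x) + C₂e^(-3x)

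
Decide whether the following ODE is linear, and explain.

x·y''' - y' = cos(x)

Linear (y and its derivatives appear to the first power only, no products of y terms)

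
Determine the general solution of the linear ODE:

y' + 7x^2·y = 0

Using integrating factor method:

General solution: y = Ce^(-7x^3/3)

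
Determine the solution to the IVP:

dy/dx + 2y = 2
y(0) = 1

General solution: y = 1 + Ce^(-2x)
Applying y(0) = 1: C = 1 - 1 = 0
Particular solution: y = 1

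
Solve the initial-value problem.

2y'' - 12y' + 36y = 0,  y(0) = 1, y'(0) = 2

General solution: y = e^(3x)(C₁cos(3x) + C₂sin(3x))
Complex roots r = 3 ± 3i
Applying ICs: C₁ = 1, C₂ = -1/3
Particular solution: y = e^(3x)(cos(3x) - (1/3)sin(3x))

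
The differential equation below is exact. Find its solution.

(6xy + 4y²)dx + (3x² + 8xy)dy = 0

Verify exactness: ∂M/∂y = ∂N/∂x ✓
Find F(x,y) such that ∂F/∂x = M, ∂F/∂y = N
Solution: 3x²y + 4xy² = C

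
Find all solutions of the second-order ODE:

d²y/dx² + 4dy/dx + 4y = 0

Characteristic equation: r² + 4r + 4 = 0
Factored: (r + 2)² = 0
Repeated root: r = -2
General solution: y = (C₁ + C₂x)e^(-2x)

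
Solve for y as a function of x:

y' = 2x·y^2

Separating variables and integrating:
-1/y = x^2 + C

General solution: y^-1 = -x^2 + C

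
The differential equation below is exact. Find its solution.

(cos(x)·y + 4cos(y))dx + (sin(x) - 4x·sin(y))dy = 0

Verify exactness: ∂M/∂y = ∂N/∂x ✓
Find F(x,y) such that ∂F/∂x = M, ∂F/∂y = N
Solution: sin(x)·y + 4x·cos(y) = C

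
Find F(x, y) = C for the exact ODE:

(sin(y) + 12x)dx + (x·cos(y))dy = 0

Verify exactness: ∂M/∂y = ∂N/∂x ✓
Find F(x,y) such that ∂F/∂x = M, ∂F/∂y = N
Solution: x·sin(y) + 6x² = C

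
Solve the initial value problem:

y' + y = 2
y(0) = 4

General solution: y = 2 + Ce^(-x)
Applying y(0) = 4: C = 4 - 2 = 2
Particular solution: y = 2 + 2e^(-x)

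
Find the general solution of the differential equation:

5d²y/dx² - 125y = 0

Characteristic equation: 5r² - 125 = 0
Divide by 5: r² - 25 = 0
Roots: r = 5, -5 (distinct real)
General solution: y = C₁e^(5x) + C₂e^(-5x)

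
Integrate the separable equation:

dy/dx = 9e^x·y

Separating variables and integrating:
ln|y| = 9e^x + C

General solution: y = Ce^(9e^x)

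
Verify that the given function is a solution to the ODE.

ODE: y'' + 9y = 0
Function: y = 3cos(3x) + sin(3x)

Verification:
y'' = -27cos(3x) - 9sin(3x)
y'' + 9y = 0 ✓

Yes, it is a solution.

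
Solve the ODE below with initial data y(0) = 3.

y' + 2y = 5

General solution: y = 5/2 + Ce^(-2x)
Applying y(0) = 3: C = 3 - 5/2 = 1/2
Particular solution: y = 5/2 + (1/2)e^(-2x)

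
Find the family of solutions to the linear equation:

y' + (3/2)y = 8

Using integrating factor method:

General solution: y = 16/3 + Ce^(-3x/2)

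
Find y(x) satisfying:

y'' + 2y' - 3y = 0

Characteristic equation: r² + 2r - 3 = 0
Roots: r = 1, -3 (distinct real)
General solution: y = C₁e^x + C₂e^(-3x)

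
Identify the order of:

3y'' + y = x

The order is 2 (highest derivative is of order 2).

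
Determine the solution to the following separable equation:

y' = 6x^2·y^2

Separating variables and integrating:
-1/y = 2x^3 + C

General solution: y^-1 = -2x^3 + C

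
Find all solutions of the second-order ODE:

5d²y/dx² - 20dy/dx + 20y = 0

Characteristic equation: 5r² - 20r + 20 = 0
Divide by 5: r² - 4r + 4 = 0
Factored: (r - 2)² = 0
Repeated root: r = 2
General solution: y = (C₁ + C₂x)e^(2x)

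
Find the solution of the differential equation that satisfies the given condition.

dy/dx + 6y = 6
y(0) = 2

General solution: y = 1 + Ce^(-6x)
Applying y(0) = 2: C = 2 - 1 = 1
Particular solution: y = 1 + e^(-6x)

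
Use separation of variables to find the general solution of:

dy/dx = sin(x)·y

Separating variables and integrating:
ln|y| = -cos(x) + C

General solution: y = Ce^(-cos(x))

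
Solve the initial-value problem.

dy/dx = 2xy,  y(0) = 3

General solution: y = Ce^(x²)
Applying IC y(0) = 3:
Particular solution: y = 3e^(x²)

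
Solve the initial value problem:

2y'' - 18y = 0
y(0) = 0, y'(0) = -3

General solution: y = C₁e^(3x) + C₂e^(-3x)
Applying ICs: C₁ = -1/2, C₂ = 1/2
Particular solution: y = -(1/2)e^(3x) + (1/2)e^(-3x)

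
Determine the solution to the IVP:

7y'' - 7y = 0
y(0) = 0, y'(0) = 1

General solution: y = C₁e^x + C₂e^(-x)
Applying ICs: C₁ = 1/2, C₂ = -1/2
Particular solution: y = (1/2)e^x - (1/2)e^(-x)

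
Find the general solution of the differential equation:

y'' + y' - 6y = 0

Characteristic equation: r² + r - 6 = 0
Roots: r = 2, -3 (distinct real)
General solution: y = C₁e^(2x) + C₂e^(-3x)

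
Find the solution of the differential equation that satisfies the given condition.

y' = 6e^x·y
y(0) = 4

General solution: y = Ce^(6e^x)
Applying IC y(0) = 4:
Particular solution: y = 4e^(6(e^x - 1))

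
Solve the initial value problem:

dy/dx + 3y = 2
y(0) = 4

General solution: y = 2/3 + Ce^(-3x)
Applying y(0) = 4: C = 4 - 2/3 = 10/3
Particular solution: y = 2/3 + (10/3)e^(-3x)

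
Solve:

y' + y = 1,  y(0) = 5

General solution: y = 1 + Ce^(-x)
Applying y(0) = 5: C = 5 - 1 = 4
Particular solution: y = 1 + 4e^(-x)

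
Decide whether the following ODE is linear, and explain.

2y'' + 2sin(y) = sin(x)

Nonlinear (sin(y) is nonlinear in y)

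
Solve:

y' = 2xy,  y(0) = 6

General solution: y = Ce^(x²)
Applying IC y(0) = 6:
Particular solution: y = 6e^(x²)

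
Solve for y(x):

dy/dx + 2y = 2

Using integrating factor method:

General solution: y = 1 + Ce^(-2x)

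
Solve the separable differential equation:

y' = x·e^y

Separating variables and integrating:
-e^(-y) = x²/2 + C

General solution: y = -ln(C - x²/2)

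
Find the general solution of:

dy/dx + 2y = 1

Using integrating factor method:

General solution: y = 1/2 + Ce^(-2x)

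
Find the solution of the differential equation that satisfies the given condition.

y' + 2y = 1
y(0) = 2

General solution: y = 1/2 + Ce^(-2x)
Applying y(0) = 2: C = 2 - 1/2 = 3/2
Particular solution: y = 1/2 + (3/2)e^(-2x)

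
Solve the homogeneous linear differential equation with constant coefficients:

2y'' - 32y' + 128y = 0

Characteristic equation: 2r² - 32r + 128 = 0
Divide by 2: r² - 16r + 64 = 0
Factored: (r - 8)² = 0
Repeated root: r = 8
General solution: y = (C₁ + C₂x)e^(8x)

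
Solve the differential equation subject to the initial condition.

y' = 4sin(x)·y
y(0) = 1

General solution: y = Ce^(-4cos(x))
Applying IC y(0) = 1:
Particular solution: y = e^(4(1-cos(x)))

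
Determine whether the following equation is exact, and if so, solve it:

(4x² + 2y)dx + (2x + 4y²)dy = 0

Verify exactness: ∂M/∂y = ∂N/∂x ✓
Find F(x,y) such that ∂F/∂x = M, ∂F/∂y = N
Solution: 4x³/3 + 2xy + 4y³/3 = C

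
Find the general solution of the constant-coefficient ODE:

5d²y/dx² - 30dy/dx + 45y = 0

Characteristic equation: 5r² - 30r + 45 = 0
Divide by 5: r² - 6r + 9 = 0
Factored: (r - 3)² = 0
Repeated root: r = 3
General solution: y = (C₁ + C₂x)e^(3x)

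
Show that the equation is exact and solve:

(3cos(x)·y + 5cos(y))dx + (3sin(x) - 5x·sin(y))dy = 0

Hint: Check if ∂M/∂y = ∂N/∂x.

Verify exactness: ∂M/∂y = ∂N/∂x ✓
Find F(x,y) such that ∂F/∂x = M, ∂F/∂y = N
Solution: 3sin(x)·y + 5x·cos(y) = C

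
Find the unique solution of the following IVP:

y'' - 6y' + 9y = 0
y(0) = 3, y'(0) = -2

General solution: y = (C₁ + C₂x)e^(3x)
Repeated root r = 3
Applying ICs: C₁ = 3, C₂ = -11
Particular solution: y = (3 - 11x)e^(3x)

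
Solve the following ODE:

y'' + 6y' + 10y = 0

Characteristic equation: r² + 6r + 10 = 0
Roots: r = -3 ± i (complex conjugates)
General solution: y = e^(-3x)(C₁cos(x) + C₂sin(x))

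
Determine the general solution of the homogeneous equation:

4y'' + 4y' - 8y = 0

Characteristic equation: 4r² + 4r - 8 = 0
Divide by 4: r² + r - 2 = 0
Roots: r = 1, -2 (distinct real)
General solution: y = C₁e^x + C₂e^(-2x)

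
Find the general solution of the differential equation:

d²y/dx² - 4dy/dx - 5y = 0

Characteristic equation: r² - 4r - 5 = 0
Roots: r = 5, -1 (distinct real)
General solution: y = C₁e^(5x) + C₂e^(-x)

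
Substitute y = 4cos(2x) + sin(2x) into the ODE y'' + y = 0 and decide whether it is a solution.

Verification:
y'' = -16cos(2x) - 4sin(2x)
y'' + y ≠ 0 (frequency mismatch: got 4 instead of 1)

No, it is not a solution.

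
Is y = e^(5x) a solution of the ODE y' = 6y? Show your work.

Verification:
y = e^(5x)
y' = 5e^(5x)
But 6y = 6e^(5x)
y' ≠ 6y — the derivative does not match

No, it is not a solution.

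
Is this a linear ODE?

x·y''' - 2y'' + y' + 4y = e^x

Yes. Linear (y and its derivatives appear to the first power only, no products of y terms)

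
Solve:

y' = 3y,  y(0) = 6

General solution: y = Ce^(3x)
Applying IC y(0) = 6:
Particular solution: y = 6e^(3x)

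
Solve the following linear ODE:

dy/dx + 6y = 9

Using integrating factor method:

General solution: y = 3/2 + Ce^(-6x)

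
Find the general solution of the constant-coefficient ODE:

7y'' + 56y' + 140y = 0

Characteristic equation: 7r² + 56r + 140 = 0
Divide by 7: r² + 8r + 20 = 0
Roots: r = -4 ± 2i (complex conjugates)
General solution: y = e^(-4x)(C₁cos(2x) + C₂sin(2x))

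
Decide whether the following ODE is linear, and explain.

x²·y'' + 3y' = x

Linear (y and its derivatives appear to the first power only, no products of y terms)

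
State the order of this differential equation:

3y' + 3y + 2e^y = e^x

The order is 1 (highest derivative is of order 1).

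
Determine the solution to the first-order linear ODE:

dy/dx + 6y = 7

Using integrating factor method:

General solution: y = 7/6 + Ce^(-6x)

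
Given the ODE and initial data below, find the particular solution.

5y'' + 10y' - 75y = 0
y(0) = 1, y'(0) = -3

General solution: y = C₁e^(3x) + C₂e^(-5x)
Applying ICs: C₁ = 1/4, C₂ = 3/4
Particular solution: y = (1/4)e^(3x) + (3/4)e^(-5x)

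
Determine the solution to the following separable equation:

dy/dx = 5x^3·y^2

Separating variables and integrating:
-1/y = 5x^4/4 + C

General solution: y^-1 = (-5/4)x^4 + C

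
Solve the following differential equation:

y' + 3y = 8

Using integrating factor method:

General solution: y = 8/3 + Ce^(-3x)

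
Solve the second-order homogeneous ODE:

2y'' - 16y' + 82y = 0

Characteristic equation: 2r² - 16r + 82 = 0
Divide by 2: r² - 8r + 41 = 0
Roots: r = 4 ± 5i (complex conjugates)
General solution: y = e^(4x)(C₁cos(5x) + C₂sin(5x))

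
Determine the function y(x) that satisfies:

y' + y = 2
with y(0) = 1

General solution: y = 2 + Ce^(-x)
Applying y(0) = 1: C = 1 - 2 = -1
Particular solution: y = 2 - e^(-x)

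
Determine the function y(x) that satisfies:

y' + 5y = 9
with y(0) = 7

General solution: y = 9/5 + Ce^(-5x)
Applying y(0) = 7: C = 7 - 9/5 = 26/5
Particular solution: y = 9/5 + (26/5)e^(-5x)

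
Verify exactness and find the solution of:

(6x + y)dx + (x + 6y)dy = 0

Verify exactness: ∂M/∂y = ∂N/∂x ✓
Find F(x,y) such that ∂F/∂x = M, ∂F/∂y = N
Solution: 3x² + xy + 3y² = C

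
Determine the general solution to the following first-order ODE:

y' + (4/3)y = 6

Using integrating factor method:

General solution: y = 9/2 + Ce^(-4x/3)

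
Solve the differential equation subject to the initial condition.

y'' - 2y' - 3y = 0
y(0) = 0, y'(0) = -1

General solution: y = C₁e^(3x) + C₂e^(-x)
Applying ICs: C₁ = -1/4, C₂ = 1/4
Particular solution: y = -(1/4)e^(3x) + (1/4)e^(-x)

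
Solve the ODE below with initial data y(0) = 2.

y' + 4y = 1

General solution: y = 1/4 + Ce^(-4x)
Applying y(0) = 2: C = 2 - 1/4 = 7/4
Particular solution: y = 1/4 + (7/4)e^(-4x)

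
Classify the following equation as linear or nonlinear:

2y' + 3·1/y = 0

Nonlinear (1/y term)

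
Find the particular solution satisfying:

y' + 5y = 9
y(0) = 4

General solution: y = 9/5 + Ce^(-5x)
Applying y(0) = 4: C = 4 - 9/5 = 11/5
Particular solution: y = 9/5 + (11/5)e^(-5x)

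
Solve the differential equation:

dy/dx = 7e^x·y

Separating variables and integrating:
ln|y| = 7e^x + C

General solution: y = Ce^(7e^x)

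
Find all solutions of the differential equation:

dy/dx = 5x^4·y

Separating variables and integrating:
ln|y| = x^5 + C

General solution: y = Ce^(x^5)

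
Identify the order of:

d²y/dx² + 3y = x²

The order is 2 (highest derivative is of order 2).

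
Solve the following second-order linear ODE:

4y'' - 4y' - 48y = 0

Characteristic equation: 4r² - 4r - 48 = 0
Divide by 4: r² - r - 12 = 0
Roots: r = 4, -3 (distinct real)
General solution: y = C₁e^(4x) + C₂e^(-3x)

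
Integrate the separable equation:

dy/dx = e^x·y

Separating variables and integrating:
ln|y| = e^x + C

General solution: y = Ce^(e^x)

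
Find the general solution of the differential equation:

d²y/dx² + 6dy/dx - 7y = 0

Characteristic equation: r² + 6r - 7 = 0
Roots: r = 1, -7 (distinct real)
General solution: y = C₁e^x + C₂e^(-7x)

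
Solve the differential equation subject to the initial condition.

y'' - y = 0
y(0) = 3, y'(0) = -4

General solution: y = C₁e^x + C₂e^(-x)
Applying ICs: C₁ = -1/2, C₂ = 7/2
Particular solution: y = -(1/2)e^x + (7/2)e^(-x)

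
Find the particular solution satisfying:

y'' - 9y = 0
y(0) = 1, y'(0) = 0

General solution: y = C₁e^(3x) + C₂e^(-3x)
Applying ICs: C₁ = 1/2, C₂ = 1/2
Particular solution: y = (1/2)e^(3x) + (1/2)e^(-3x)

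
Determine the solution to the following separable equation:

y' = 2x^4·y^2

Separating variables and integrating:
-1/y = 2x^5/5 + C

General solution: y^-1 = (-2/5)x^5 + C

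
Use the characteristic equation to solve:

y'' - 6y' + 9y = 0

Characteristic equation: r² - 6r + 9 = 0
Factored: (r - 3)² = 0
Repeated root: r = 3
General solution: y = (C₁ + C₂x)e^(3x)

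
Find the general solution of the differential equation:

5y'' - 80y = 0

Characteristic equation: 5r² - 80 = 0
Divide by 5: r² - 16 = 0
Roots: r = 4, -4 (distinct real)
General solution: y = C₁e^(4x) + C₂e^(-4x)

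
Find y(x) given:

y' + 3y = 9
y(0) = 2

General solution: y = 3 + Ce^(-3x)
Applying y(0) = 2: C = 2 - 3 = -1
Particular solution: y = 3 - e^(-3x)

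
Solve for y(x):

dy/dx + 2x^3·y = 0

Using integrating factor method:

General solution: y = Ce^(-x^4/2)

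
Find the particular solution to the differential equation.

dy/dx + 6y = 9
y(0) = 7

General solution: y = 3/2 + Ce^(-6x)
Applying y(0) = 7: C = 7 - 3/2 = 11/2
Particular solution: y = 3/2 + (11/2)e^(-6x)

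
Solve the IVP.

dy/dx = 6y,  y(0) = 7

General solution: y = Ce^(6x)
Applying IC y(0) = 7:
Particular solution: y = 7e^(6x)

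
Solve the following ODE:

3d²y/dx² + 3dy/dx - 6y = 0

Characteristic equation: 3r² + 3r - 6 = 0
Divide by 3: r² + r - 2 = 0
Roots: r = 1, -2 (distinct real)
General solution: y = C₁e^x + C₂e^(-2x)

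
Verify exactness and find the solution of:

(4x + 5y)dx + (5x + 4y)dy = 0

Verify exactness: ∂M/∂y = ∂N/∂x ✓
Find F(x,y) such that ∂F/∂x = M, ∂F/∂y = N
Solution: 2x² + 5xy + 2y² = C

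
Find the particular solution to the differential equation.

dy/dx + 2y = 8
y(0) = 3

General solution: y = 4 + Ce^(-2x)
Applying y(0) = 3: C = 3 - 4 = -1
Particular solution: y = 4 - e^(-2x)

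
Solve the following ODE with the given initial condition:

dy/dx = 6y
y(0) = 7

General solution: y = Ce^(6x)
Applying IC y(0) = 7:
Particular solution: y = 7e^(6x)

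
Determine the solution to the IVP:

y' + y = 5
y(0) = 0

General solution: y = 5 + Ce^(-x)
Applying y(0) = 0: C = 0 - 5 = -5
Particular solution: y = 5 - 5e^(-x)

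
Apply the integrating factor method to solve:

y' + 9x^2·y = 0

Using integrating factor method:

General solution: y = Ce^(-3x^3)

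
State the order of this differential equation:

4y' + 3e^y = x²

The order is 1 (highest derivative is of order 1).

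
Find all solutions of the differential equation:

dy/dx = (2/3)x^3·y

Separating variables and integrating:
ln|y| = x^4/6 + C

General solution: y = Ce^(x^4/6)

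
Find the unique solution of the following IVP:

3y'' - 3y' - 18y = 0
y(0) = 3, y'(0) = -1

General solution: y = C₁e^(3x) + C₂e^(-2x)
Applying ICs: C₁ = 1, C₂ = 2
Particular solution: y = e^(3x) + 2e^(-2x)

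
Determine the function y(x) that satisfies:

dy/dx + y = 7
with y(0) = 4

General solution: y = 7 + Ce^(-x)
Applying y(0) = 4: C = 4 - 7 = -3
Particular solution: y = 7 - 3e^(-x)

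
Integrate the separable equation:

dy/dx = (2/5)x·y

Separating variables and integrating:
ln|y| = x^2/5 + C

General solution: y = Ce^(x^2/5)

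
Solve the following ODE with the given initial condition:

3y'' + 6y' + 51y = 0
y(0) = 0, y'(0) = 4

General solution: y = e^(-x)(C₁cos(4x) + C₂sin(4x))
Complex roots r = -1 ± 4i
Applying ICs: C₁ = 0, C₂ = 1
Particular solution: y = e^(-x)(sin(4x))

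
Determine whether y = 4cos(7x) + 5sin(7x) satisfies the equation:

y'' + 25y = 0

Verification:
y'' = -196cos(7x) - 245sin(7x)
y'' + 25y ≠ 0 (frequency mismatch: got 49 instead of 25)

No, it is not a solution.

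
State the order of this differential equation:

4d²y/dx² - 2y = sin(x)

The order is 2 (highest derivative is of order 2).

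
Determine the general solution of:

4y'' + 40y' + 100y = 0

Characteristic equation: 4r² + 40r + 100 = 0
Divide by 4: r² + 10r + 25 = 0
Factored: (r + 5)² = 0
Repeated root: r = -5
General solution: y = (C₁ + C₂x)e^(-5x)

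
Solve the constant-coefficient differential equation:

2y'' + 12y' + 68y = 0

Characteristic equation: 2r² + 12r + 68 = 0
Divide by 2: r² + 6r + 34 = 0
Roots: r = -3 ± 5i (complex conjugates)
General solution: y = e^(-3x)(C₁cos(5x) + C₂sin(5x))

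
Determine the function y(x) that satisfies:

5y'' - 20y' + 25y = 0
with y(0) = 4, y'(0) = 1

General solution: y = e^(2x)(C₁cos(x) + C₂sin(x))
Complex roots r = 2 ± i
Applying ICs: C₁ = 4, C₂ = -7
Particular solution: y = e^(2x)(4cos(x) - 7sin(x))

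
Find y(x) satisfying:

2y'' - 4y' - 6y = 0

Characteristic equation: 2r² - 4r - 6 = 0
Divide by 2: r² - 2r - 3 = 0
Roots: r = 3, -1 (distinct real)
General solution: y = C₁e^(3x) + C₂e^(-x)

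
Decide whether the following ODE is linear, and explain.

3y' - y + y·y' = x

Nonlinear (product y·y')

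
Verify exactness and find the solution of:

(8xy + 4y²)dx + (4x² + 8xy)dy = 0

Verify exactness: ∂M/∂y = ∂N/∂x ✓
Find F(x,y) such that ∂F/∂x = M, ∂F/∂y = N
Solution: 4x²y + 4xy² = C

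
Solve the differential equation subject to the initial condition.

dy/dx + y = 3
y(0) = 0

General solution: y = 3 + Ce^(-x)
Applying y(0) = 0: C = 0 - 3 = -3
Particular solution: y = 3 - 3e^(-x)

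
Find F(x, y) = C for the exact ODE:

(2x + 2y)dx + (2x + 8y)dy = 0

Verify exactness: ∂M/∂y = ∂N/∂x ✓
Find F(x,y) such that ∂F/∂x = M, ∂F/∂y = N
Solution: x² + 2xy + 4y² = C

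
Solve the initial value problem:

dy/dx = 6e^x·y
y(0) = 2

General solution: y = Ce^(6e^x)
Applying IC y(0) = 2:
Particular solution: y = 2e^(6(e^x - 1))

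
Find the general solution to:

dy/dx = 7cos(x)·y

Separating variables and integrating:
ln|y| = 7sin(x) + C

General solution: y = Ce^(7sin(x))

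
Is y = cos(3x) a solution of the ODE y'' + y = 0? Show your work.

Verification:
y'' = -9cos(3x)
y'' + y ≠ 0 (frequency mismatch: got 9 instead of 1)

No, it is not a solution.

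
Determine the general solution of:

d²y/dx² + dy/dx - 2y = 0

Characteristic equation: r² + r - 2 = 0
Roots: r = 1, -2 (distinct real)
General solution: y = C₁e^x + C₂e^(-2x)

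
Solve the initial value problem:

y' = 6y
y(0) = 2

General solution: y = Ce^(6x)
Applying IC y(0) = 2:
Particular solution: y = 2e^(6x)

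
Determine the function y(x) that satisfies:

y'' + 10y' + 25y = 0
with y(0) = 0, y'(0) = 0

General solution: y = (C₁ + C₂x)e^(-5x)
Repeated root r = -5
Applying ICs: C₁ = 0, C₂ = 0
Particular solution: y = 0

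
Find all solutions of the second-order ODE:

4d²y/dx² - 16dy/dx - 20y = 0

Characteristic equation: 4r² - 16r - 20 = 0
Divide by 4: r² - 4r - 5 = 0
Roots: r = 5, -1 (distinct real)
General solution: y = C₁e^(5x) + C₂e^(-x)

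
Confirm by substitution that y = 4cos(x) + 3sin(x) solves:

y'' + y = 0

Verification:
y'' = -4cos(x) - 3sin(x)
y'' + y = 0 ✓

Yes, it is a solution.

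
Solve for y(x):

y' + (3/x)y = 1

Using integrating factor method:

General solution: y = (1/4)x + Cx^(-3)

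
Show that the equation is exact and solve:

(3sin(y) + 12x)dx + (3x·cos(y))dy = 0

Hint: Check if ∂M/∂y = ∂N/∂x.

Verify exactness: ∂M/∂y = ∂N/∂x ✓
Find F(x,y) such that ∂F/∂x = M, ∂F/∂y = N
Solution: 3x·sin(y) + 6x² = C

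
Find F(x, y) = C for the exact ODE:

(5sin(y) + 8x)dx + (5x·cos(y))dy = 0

Verify exactness: ∂M/∂y = ∂N/∂x ✓
Find F(x,y) such that ∂F/∂x = M, ∂F/∂y = N
Solution: 5x·sin(y) + 4x² = C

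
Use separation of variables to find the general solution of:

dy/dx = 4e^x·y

Separating variables and integrating:
ln|y| = 4e^x + C

General solution: y = Ce^(4e^x)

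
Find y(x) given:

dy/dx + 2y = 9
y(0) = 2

General solution: y = 9/2 + Ce^(-2x)
Applying y(0) = 2: C = 2 - 9/2 = -5/2
Particular solution: y = 9/2 - (5/2)e^(-2x)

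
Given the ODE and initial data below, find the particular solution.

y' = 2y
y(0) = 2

General solution: y = Ce^(2x)
Applying IC y(0) = 2:
Particular solution: y = 2e^(2x)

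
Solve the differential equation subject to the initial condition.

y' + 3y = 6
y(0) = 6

General solution: y = 2 + Ce^(-3x)
Applying y(0) = 6: C = 6 - 2 = 4
Particular solution: y = 2 + 4e^(-3x)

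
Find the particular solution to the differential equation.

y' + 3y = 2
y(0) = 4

General solution: y = 2/3 + Ce^(-3x)
Applying y(0) = 4: C = 4 - 2/3 = 10/3
Particular solution: y = 2/3 + (10/3)e^(-3x)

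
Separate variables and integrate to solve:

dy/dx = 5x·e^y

Separating variables and integrating:
-e^(-y) = 5x²/2 + C

General solution: y = -ln(C - 5x²/2)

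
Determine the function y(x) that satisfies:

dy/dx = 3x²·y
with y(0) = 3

General solution: y = Ce^(x³)
Applying IC y(0) = 3:
Particular solution: y = 3e^(x³)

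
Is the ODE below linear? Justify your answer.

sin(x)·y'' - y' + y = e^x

Yes. Linear (y and its derivatives appear to the first power only, no products of y terms)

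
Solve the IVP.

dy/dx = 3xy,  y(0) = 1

General solution: y = Ce^(3x²/2)
Applying IC y(0) = 1:
Particular solution: y = e^(3x²/2)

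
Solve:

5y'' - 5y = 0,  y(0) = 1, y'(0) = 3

General solution: y = C₁e^x + C₂e^(-x)
Applying ICs: C₁ = 2, C₂ = -1
Particular solution: y = 2e^x - e^(-x)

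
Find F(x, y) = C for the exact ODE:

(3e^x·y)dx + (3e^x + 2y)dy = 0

Verify exactness: ∂M/∂y = ∂N/∂x ✓
Find F(x,y) such that ∂F/∂x = M, ∂F/∂y = N
Solution: 3e^x·y + y² = C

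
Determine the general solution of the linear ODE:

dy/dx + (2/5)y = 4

Using integrating factor method:

General solution: y = 10 + Ce^(-2x/5)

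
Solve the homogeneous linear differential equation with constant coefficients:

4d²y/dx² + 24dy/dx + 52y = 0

Characteristic equation: 4r² + 24r + 52 = 0
Divide by 4: r² + 6r + 13 = 0
Roots: r = -3 ± 2i (complex conjugates)
General solution: y = e^(-3x)(C₁cos(2x) + C₂sin(2x))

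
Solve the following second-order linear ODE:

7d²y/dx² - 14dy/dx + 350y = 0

Characteristic equation: 7r² - 14r + 350 = 0
Divide by 7: r² - 2r + 50 = 0
Roots: r = 1 ± 7i (complex conjugates)
General solution: y = e^x(C₁cos(7x) + C₂sin(7x))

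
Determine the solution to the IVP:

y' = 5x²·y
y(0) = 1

General solution: y = Ce^(5x³/3)
Applying IC y(0) = 1:
Particular solution: y = e^(5x³/3)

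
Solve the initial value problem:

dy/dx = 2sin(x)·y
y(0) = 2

General solution: y = Ce^(-2cos(x))
Applying IC y(0) = 2:
Particular solution: y = 2e^(2(1-cos(x)))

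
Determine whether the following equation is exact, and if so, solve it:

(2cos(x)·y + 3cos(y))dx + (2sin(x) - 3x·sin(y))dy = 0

Verify exactness: ∂M/∂y = ∂N/∂x ✓
Find F(x,y) such that ∂F/∂x = M, ∂F/∂y = N
Solution: 2sin(x)·y + 3x·cos(y) = C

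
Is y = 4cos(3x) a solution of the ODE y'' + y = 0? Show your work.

Verification:
y'' = -36cos(3x)
y'' + y ≠ 0 (frequency mismatch: got 9 instead of 1)

No, it is not a solution.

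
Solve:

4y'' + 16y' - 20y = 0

Characteristic equation: 4r² + 16r - 20 = 0
Divide by 4: r² + 4r - 5 = 0
Roots: r = 1, -5 (distinct real)
General solution: y = C₁e^x + C₂e^(-5x)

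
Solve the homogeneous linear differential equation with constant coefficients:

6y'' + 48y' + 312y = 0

Characteristic equation: 6r² + 48r + 312 = 0
Divide by 6: r² + 8r + 52 = 0
Roots: r = -4 ± 6i (complex conjugates)
General solution: y = e^(-4x)(C₁cos(6x) + C₂sin(6x))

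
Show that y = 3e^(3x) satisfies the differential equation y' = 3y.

Verification:
y = 3e^(3x)
y' = 9e^(3x)
3y = 9e^(3x)
y' = 3y ✓

Yes, it is a solution.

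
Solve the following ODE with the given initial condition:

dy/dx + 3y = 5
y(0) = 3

General solution: y = 5/3 + Ce^(-3x)
Applying y(0) = 3: C = 3 - 5/3 = 4/3
Particular solution: y = 5/3 + (4/3)e^(-3x)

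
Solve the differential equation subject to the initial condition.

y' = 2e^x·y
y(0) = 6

General solution: y = Ce^(2e^x)
Applying IC y(0) = 6:
Particular solution: y = 6e^(2(e^x - 1))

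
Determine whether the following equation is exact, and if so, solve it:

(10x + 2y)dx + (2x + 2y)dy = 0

Verify exactness: ∂M/∂y = ∂N/∂x ✓
Find F(x,y) such that ∂F/∂x = M, ∂F/∂y = N
Solution: 5x² + 2xy + y² = C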